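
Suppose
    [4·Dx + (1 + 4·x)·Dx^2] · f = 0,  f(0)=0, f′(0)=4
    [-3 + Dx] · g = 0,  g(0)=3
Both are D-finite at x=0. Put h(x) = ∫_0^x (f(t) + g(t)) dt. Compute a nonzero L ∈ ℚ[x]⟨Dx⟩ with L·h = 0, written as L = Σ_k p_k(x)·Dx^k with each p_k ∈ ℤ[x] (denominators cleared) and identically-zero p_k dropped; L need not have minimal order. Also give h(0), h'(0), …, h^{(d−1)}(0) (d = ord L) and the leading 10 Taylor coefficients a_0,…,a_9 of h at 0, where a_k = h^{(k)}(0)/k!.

L = (-132 - 144·x)·Dx^2 + (23 - 72·x - 144·x^2)·Dx^3 + (7 + 40·x + 48·x^2)·Dx^4  (order 4).
h: a_k = 0, 3, 13/2, 11/6, 209/24, -431/40, 1687/48, -163111/1680, 1311449/4480, -36697973/40320, …
ICs: h(0) = 0, h′(0) = 3, h′′(0) = 13, h′′′(0) = 11.

f: a_k = 0, 4, -8, 64/3, -64, 1024/5, -2048/3, 16384/7, -8192, 262144/9, …
g: a_k = 3, 9, 27/2, 27/2, 81/8, 243/40, 243/80, 729/560, 2187/4480, 729/4480, …
f+g: L₀ = lclm(L_f,L_g), ord ≤ 2+1.
h=∫h₀ ⇒ L = L₀·Dx.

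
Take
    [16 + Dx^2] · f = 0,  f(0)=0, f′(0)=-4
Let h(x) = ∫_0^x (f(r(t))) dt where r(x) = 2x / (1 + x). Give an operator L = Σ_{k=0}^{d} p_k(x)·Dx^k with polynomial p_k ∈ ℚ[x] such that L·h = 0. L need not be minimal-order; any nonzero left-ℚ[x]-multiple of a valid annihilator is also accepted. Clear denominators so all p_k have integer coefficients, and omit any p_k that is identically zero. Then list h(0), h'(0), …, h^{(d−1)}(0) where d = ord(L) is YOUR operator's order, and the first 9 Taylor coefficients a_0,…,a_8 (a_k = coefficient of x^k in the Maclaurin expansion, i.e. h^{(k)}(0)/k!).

f: a_k = 0, -4, 0, 32/3, 0, -128/15, 0, 1024/315, 0, …
Change of var in L_f (x↦r) gives L₀.
h=∫₀ˣh₀: take L = L₀·Dx.
L = 64·Dx + (2 + 6·x + 6·x^2 + 2·x^3)·Dx^2 + (1 + 4·x + 6·x^2 + 4·x^3 + x^4)·Dx^3  (order 3).
h: a_k = 0, 0, -4, 8/3, 58/3, -248/5, 1732/45, 520/7, -94811/315, …
ICs: h(0) = 0, h′(0) = 0, h′′(0) = -8.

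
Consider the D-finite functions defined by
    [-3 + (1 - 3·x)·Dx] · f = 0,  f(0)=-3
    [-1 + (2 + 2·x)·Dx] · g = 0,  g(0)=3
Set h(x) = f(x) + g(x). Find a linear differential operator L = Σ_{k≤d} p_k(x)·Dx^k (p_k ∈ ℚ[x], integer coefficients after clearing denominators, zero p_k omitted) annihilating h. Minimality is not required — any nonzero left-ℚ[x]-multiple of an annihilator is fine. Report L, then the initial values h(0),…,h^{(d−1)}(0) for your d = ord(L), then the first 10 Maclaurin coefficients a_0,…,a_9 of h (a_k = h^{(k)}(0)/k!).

f: a_k = -3, -9, -27, -81, -243, -729, -2187, -6561, -19683, -59049, …
g: a_k = 3, 3/2, -3/8, 3/16, -15/128, 21/256, -63/1024, 99/2048, -1287/32768, 2145/65536, …
h₀=f+g: left-lcm gives L₀, ord ≤ 2.
L = (-39 - 27·x) + (73 + 138·x + 81·x^2)·Dx + (-10 + 2·x + 66·x^2 + 54·x^3)·Dx^2  (order 2).
h: a_k = 0, -15/2, -219/8, -1293/16, -31119/128, -186603/256, -2239551/1024, -13436829/2048, -644973831/32768, -3869833119/65536, …
ICs: h(0) = 0, h′(0) = -15/2.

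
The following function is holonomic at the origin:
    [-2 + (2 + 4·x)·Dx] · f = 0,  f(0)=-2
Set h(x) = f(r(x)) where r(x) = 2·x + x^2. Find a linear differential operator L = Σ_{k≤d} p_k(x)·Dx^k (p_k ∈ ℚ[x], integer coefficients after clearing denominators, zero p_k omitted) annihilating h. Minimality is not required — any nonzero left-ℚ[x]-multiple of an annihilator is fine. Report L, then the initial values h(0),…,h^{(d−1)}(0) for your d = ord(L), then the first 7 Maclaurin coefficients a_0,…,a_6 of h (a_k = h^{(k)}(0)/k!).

L = (-2 - 2·x) + (1 + 4·x + 2·x^2)·Dx  (order 1).
h: a_k = -2, -4, 2, -4, 9, -22, 57, …
ICs: h(0) = -2.

f: a_k = -2, -2, 1, -1, 5/4, -7/4, 21/8, …
h₀=f(r): pull back L_f along r ⇒ L₀.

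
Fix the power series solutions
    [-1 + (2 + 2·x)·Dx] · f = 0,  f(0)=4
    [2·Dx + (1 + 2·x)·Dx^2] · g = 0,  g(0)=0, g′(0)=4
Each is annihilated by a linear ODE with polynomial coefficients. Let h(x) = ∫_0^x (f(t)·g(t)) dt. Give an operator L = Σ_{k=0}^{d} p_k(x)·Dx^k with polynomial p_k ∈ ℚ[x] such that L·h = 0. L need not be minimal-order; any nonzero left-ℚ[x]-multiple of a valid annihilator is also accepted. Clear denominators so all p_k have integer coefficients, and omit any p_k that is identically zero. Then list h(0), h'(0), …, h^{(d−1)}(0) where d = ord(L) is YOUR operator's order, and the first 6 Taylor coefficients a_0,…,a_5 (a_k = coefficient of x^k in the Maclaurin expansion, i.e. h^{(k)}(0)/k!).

f: a_k = 4, 2, -1/2, 1/4, -5/32, 7/64, …
g: a_k = 0, 4, -4, 16/3, -8, 64/5, …
Product ⇒ symmetric product L₀, ord ≤ 2.
∫: right-multiply L₀ by Dx.
L = (-1 + 2·x)·Dx + (4 + 4·x)·Dx^2 + (4 + 16·x + 20·x^2 + 8·x^3)·Dx^3  (order 3).
h: a_k = 0, 0, 8, -8/3, 17/6, -11/3, …
ICs: h(0) = 0, h′(0) = 0, h′′(0) = 16.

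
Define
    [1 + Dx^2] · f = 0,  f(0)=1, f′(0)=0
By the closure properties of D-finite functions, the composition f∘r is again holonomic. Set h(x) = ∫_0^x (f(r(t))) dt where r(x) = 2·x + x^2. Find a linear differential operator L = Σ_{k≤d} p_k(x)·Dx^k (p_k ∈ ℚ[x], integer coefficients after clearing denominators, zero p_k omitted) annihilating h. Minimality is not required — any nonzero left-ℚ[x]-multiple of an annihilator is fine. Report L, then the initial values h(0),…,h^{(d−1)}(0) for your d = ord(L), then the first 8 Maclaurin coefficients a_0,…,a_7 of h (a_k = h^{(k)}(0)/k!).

f: a_k = 1, 0, -1/2, 0, 1/24, 0, -1/720, 0, …
f∘r: x↦r, Dx↦Dx/r' in L_f ⇒ L₀.
h=∫₀ˣh₀: take L = L₀·Dx.
L = (4 + 12·x + 12·x^2 + 4·x^3)·Dx - Dx^2 + (1 + x)·Dx^3  (order 3).
h: a_k = 0, 1, 0, -2/3, -1/2, 1/30, 2/9, 41/315, …
ICs: h(0) = 0, h′(0) = 1, h′′(0) = 0.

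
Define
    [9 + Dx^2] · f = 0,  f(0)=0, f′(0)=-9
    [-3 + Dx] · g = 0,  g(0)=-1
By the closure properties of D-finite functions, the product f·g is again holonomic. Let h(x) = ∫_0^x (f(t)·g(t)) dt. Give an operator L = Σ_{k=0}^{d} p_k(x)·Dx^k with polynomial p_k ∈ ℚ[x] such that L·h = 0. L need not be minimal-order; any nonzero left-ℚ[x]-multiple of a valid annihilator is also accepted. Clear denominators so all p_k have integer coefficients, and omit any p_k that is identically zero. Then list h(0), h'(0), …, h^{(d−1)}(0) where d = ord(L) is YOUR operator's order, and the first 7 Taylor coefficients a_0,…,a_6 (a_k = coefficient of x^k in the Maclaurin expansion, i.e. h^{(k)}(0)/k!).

L = 18·Dx - 6·Dx^2 + Dx^3  (order 3).
h: a_k = 0, 0, 9/2, 9, 27/4, 0, -81/20, …
ICs: h(0) = 0, h′(0) = 0, h′′(0) = 9.

f: a_k = 0, -9, 0, 27/2, 0, -243/40, 0, …
g: a_k = -1, -3, -9/2, -9/2, -27/8, -81/40, -81/80, …
f·g: L₀ = L_f ⊗_s L_g, ord ≤ 2·1.
Integrate: L := L₀·Dx.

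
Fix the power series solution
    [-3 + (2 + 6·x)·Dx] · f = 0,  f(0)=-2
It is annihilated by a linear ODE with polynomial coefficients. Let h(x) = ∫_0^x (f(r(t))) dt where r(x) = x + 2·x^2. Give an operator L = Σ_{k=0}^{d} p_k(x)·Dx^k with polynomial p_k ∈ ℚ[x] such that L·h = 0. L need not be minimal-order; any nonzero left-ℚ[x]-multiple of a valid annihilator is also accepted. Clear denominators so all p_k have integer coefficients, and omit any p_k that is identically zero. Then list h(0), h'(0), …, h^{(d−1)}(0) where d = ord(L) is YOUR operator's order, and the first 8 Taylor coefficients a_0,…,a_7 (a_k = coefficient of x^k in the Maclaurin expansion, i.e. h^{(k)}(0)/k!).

L = (-3 - 12·x)·Dx + (2 + 6·x + 12·x^2)·Dx^2  (order 2).
h: a_k = 0, -2, -3/2, -5/4, 45/32, -63/64, -135/256, 11205/3584, …
ICs: h(0) = 0, h′(0) = -2.

f: a_k = -2, -3, 9/4, -27/8, 405/64, -1701/128, 15309/512, -72171/1024, …
Substitute x→r, Dx→(1/r')Dx; clear ⇒ L₀.
h=∫₀ˣh₀: take L = L₀·Dx.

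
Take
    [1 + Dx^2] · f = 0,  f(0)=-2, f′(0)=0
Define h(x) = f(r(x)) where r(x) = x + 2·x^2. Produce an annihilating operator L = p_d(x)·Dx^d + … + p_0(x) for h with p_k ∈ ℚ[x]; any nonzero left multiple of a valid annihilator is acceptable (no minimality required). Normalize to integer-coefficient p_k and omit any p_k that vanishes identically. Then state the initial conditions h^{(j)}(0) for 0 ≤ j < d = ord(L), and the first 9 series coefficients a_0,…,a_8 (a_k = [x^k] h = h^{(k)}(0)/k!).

f: a_k = -2, 0, 1, 0, -1/12, 0, 1/360, 0, -1/20160, …
f∘r: x↦r, Dx↦Dx/r' in L_f ⇒ L₀.
L = (1 + 12·x + 48·x^2 + 64·x^3) - 4·Dx + (1 + 4·x)·Dx^2  (order 2).
h: a_k = -2, 0, 1, 4, 47/12, -2/3, -719/360, -79/30, -23521/20160, …
ICs: h(0) = -2, h′(0) = 0.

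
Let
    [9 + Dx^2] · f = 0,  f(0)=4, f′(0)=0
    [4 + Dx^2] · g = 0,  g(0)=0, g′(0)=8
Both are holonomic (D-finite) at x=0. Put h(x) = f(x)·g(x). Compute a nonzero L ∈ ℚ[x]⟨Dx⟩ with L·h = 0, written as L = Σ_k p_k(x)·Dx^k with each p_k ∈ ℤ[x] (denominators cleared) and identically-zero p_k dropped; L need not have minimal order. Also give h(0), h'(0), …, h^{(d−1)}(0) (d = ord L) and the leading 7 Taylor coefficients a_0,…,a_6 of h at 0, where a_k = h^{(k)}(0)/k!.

f: a_k = 4, 0, -18, 0, 27/2, 0, -81/20, …
g: a_k = 0, 8, 0, -16/3, 0, 16/15, 0, …
Sym-product of L_f,L_g gives L₀ (≤ ord 4).
L = 25 + 26·Dx^2 + Dx^4  (order 4).
h: a_k = 0, 32, 0, -496/3, 0, 3124/15, 0, …
ICs: h(0) = 0, h′(0) = 32, h′′(0) = 0, h′′′(0) = -992.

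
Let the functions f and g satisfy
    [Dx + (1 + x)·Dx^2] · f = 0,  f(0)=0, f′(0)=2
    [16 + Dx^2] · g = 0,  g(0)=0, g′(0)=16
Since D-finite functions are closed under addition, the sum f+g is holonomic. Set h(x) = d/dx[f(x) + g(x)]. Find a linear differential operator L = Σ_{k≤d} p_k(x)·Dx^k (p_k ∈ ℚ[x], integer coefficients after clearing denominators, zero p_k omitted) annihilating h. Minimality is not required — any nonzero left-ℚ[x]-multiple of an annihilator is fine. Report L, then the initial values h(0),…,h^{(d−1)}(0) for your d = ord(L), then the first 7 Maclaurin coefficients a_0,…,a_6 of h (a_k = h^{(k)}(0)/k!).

f: a_k = 0, 2, -1, 2/3, -1/2, 2/5, -1/3, …
g: a_k = 0, 16, 0, -128/3, 0, 512/15, 0, …
Weyl lclm of L_f,L_g ⇒ L₀ (ord ≤ 4).
h₀' ⇒ L via d/dx closure of L₀.
L = (176 + 256·x + 128·x^2) + (144 + 400·x + 384·x^2 + 128·x^3)·Dx + (11 + 16·x + 8·x^2)·Dx^2 + (9 + 25·x + 24·x^2 + 8·x^3)·Dx^3  (order 3).
h: a_k = 18, -2, -126, -2, 518/3, -2, -4006/45, …
ICs: h(0) = 18, h′(0) = -2, h′′(0) = -252.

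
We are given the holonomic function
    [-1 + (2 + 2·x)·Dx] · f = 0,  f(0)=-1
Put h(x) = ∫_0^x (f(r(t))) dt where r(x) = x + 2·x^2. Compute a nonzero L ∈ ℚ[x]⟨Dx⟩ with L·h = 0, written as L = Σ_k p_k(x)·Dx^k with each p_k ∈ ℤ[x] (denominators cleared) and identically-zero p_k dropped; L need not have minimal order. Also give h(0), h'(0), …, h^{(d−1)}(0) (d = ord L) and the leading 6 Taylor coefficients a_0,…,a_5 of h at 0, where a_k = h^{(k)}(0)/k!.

L = (-1 - 4·x)·Dx + (2 + 2·x + 4·x^2)·Dx^2  (order 2).
h: a_k = 0, -1, -1/4, -7/24, 7/64, 21/640, …
ICs: h(0) = 0, h′(0) = -1.

f: a_k = -1, -1/2, 1/8, -1/16, 5/128, -7/256, …
Substitute x→r, Dx→(1/r')Dx; clear ⇒ L₀.
Integrate: L := L₀·Dx.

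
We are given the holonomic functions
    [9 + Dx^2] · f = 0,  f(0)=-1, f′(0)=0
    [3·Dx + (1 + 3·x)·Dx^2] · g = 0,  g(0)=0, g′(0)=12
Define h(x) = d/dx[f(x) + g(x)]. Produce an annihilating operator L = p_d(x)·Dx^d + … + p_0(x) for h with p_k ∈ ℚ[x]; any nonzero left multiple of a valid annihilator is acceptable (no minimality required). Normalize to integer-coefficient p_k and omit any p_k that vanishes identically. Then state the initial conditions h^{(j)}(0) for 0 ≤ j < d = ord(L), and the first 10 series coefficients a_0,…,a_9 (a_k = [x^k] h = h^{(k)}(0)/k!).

f: a_k = -1, 0, 9/2, 0, -27/8, 0, 81/80, 0, -729/4480, 0, …
g: a_k = 0, 12, -18, 36, -81, 972/5, -486, 8748/7, -6561/2, 8748, …
Weyl lclm of L_f,L_g ⇒ L₀ (ord ≤ 4).
Differentiate: ansatz ord ≤ ord L₀ ⇒ L.
L = (63 + 54·x + 81·x^2) + (9 + 45·x + 81·x^2 + 81·x^3)·Dx + (7 + 6·x + 9·x^2)·Dx^2 + (1 + 5·x + 9·x^2 + 9·x^3)·Dx^3  (order 3).
h: a_k = 12, -27, 108, -675/2, 972, -116397/40, 8748, -14697369/560, 78732, -1058157351/4480, …
ICs: h(0) = 12, h′(0) = -27, h′′(0) = 216.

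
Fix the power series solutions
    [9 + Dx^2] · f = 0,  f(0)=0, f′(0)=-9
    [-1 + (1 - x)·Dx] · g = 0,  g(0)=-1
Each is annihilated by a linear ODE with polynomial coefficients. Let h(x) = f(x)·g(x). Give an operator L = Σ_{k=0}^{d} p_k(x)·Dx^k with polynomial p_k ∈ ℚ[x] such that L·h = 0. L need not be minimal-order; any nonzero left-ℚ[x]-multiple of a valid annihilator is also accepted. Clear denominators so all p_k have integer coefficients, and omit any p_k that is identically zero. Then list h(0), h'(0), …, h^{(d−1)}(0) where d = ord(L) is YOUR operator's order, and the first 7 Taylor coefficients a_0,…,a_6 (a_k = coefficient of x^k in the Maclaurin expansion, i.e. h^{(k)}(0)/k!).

f: a_k = 0, -9, 0, 27/2, 0, -243/40, 0, …
g: a_k = -1, -1, -1, -1, -1, -1, -1, …
Sym-product of L_f,L_g gives L₀ (≤ ord 2).
L = (-9 + 9·x) + 2·Dx + (-1 + x)·Dx^2  (order 2).
h: a_k = 0, 9, 9, -9/2, -9/2, 63/40, 63/40, …
ICs: h(0) = 0, h′(0) = 9.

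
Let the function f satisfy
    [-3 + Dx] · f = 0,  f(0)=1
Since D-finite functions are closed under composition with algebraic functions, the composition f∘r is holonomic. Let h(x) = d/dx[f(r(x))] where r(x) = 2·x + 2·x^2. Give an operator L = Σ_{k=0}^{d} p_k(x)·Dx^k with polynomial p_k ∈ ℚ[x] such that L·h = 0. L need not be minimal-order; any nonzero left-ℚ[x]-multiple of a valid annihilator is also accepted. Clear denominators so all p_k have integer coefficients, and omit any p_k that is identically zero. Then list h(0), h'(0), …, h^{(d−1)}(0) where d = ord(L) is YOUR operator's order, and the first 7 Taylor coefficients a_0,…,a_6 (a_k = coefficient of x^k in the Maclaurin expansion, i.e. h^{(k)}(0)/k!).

f: a_k = 1, 3, 9/2, 9/2, 27/8, 81/40, 81/80, …
f∘r: x↦r, Dx↦Dx/r' in L_f ⇒ L₀.
Derive L from L₀ (diff closure).
L = (8 + 24·x + 24·x^2) + (-1 - 2·x)·Dx  (order 1).
h: a_k = 6, 48, 216, 720, 1944, 22464/5, 45792/5, …
ICs: h(0) = 6.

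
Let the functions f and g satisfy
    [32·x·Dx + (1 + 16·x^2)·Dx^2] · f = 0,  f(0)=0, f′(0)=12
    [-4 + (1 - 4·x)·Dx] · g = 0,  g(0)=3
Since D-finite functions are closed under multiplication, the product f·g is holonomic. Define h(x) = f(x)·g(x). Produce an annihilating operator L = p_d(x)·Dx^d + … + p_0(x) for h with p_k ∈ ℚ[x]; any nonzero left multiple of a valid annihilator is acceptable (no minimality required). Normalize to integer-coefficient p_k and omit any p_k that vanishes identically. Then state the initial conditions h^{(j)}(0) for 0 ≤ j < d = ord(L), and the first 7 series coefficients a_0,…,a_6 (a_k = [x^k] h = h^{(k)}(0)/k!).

f: a_k = 0, 12, 0, -64, 0, 3072/5, 0, …
g: a_k = 3, 12, 48, 192, 768, 3072, 12288, …
Sym-product of L_f,L_g gives L₀ (≤ ord 2).
L = 128·x + (8 - 32·x + 256·x^2)·Dx + (-1 + 4·x - 16·x^2 + 64·x^3)·Dx^2  (order 2).
h: a_k = 0, 36, 144, 384, 1536, 39936/5, 159744/5, …
ICs: h(0) = 0, h′(0) = 36.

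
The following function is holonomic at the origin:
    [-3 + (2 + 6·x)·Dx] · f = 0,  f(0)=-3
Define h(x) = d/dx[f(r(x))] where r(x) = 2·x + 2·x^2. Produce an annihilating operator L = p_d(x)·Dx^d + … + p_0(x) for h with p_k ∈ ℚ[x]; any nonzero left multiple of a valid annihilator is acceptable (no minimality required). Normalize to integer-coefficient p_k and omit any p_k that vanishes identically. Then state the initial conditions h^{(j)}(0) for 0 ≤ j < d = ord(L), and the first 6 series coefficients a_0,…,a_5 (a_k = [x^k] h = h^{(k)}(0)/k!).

f: a_k = -3, -9/2, 27/8, -81/16, 1215/128, -5103/256, …
Change of var in L_f (x↦r) gives L₀.
Differentiate: ansatz ord ≤ ord L₀ ⇒ L.
L = -1 + (-1 - 8·x - 18·x^2 - 12·x^3)·Dx  (order 1).
h: a_k = -9, 9, -81/2, 351/2, -6075/8, 26487/8, …
ICs: h(0) = -9.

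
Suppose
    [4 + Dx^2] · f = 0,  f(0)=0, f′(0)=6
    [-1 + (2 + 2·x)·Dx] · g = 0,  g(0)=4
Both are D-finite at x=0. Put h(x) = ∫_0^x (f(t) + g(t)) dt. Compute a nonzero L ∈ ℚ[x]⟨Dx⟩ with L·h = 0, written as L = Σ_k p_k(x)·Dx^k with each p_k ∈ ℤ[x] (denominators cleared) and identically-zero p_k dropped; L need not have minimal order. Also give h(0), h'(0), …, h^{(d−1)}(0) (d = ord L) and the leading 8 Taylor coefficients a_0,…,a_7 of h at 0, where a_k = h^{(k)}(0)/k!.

f: a_k = 0, 6, 0, -4, 0, 4/5, 0, -8/105, …
g: a_k = 4, 2, -1/2, 1/4, -5/32, 7/64, -21/256, 33/512, …
L₀ := lclm(L_f,L_g); ord L₀ ≤ 2+1.
Integrate: L := L₀·Dx.
L = (-76 - 128·x - 64·x^2)·Dx + (120 + 376·x + 384·x^2 + 128·x^3)·Dx^2 + (-19 - 32·x - 16·x^2)·Dx^3 + (30 + 94·x + 96·x^2 + 32·x^3)·Dx^4  (order 4).
h: a_k = 0, 4, 4, -1/6, -15/16, -1/32, 97/640, -3/256, …
ICs: h(0) = 0, h′(0) = 4, h′′(0) = 8, h′′′(0) = -1.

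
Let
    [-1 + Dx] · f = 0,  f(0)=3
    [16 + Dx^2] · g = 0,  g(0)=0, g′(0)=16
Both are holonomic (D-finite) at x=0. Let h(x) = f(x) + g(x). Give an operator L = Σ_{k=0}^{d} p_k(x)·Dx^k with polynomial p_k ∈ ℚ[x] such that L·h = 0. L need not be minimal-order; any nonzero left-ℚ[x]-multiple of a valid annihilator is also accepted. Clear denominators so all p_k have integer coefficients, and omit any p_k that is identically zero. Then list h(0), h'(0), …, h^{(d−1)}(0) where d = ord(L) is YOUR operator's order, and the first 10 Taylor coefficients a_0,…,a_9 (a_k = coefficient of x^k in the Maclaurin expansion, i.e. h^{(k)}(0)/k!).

f: a_k = 3, 3, 3/2, 1/2, 1/8, 1/40, 1/240, 1/1680, 1/13440, 1/120960, …
g: a_k = 0, 16, 0, -128/3, 0, 512/15, 0, -4096/315, 0, 8192/2835, …
h₀=f+g: left-lcm gives L₀, ord ≤ 3.
L = -16 + 16·Dx - Dx^2 + Dx^3  (order 3).
h: a_k = 3, 19, 3/2, -253/6, 1/8, 4099/120, 1/240, -65533/5040, 1/13440, 149797/51840, …
ICs: h(0) = 3, h′(0) = 19, h′′(0) = 3.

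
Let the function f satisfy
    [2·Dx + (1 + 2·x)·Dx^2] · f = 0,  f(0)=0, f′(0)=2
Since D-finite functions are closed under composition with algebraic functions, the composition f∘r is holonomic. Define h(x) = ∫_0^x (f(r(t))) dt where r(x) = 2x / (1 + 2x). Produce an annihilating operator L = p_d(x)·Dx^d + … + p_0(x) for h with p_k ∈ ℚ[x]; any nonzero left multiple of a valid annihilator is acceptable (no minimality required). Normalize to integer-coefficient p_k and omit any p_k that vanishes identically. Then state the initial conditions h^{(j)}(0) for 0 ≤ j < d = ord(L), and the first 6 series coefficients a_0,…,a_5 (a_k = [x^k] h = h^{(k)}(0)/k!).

f: a_k = 0, 2, -2, 8/3, -4, 32/5, …
L₀ from L_f via x↦r, Dx↦r'^{-1}Dx.
∫: right-multiply L₀ by Dx.
L = (8 + 24·x)·Dx^2 + (1 + 8·x + 12·x^2)·Dx^3  (order 3).
h: a_k = 0, 0, 2, -16/3, 52/3, -64, …
ICs: h(0) = 0, h′(0) = 0, h′′(0) = 4.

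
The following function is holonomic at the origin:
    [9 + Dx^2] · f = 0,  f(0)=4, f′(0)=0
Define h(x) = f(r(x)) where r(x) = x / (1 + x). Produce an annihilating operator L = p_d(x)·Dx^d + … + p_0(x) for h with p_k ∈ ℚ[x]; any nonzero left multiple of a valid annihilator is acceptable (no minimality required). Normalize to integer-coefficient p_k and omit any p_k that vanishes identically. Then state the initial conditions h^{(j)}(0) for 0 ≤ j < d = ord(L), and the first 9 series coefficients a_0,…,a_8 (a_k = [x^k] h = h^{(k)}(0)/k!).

f: a_k = 4, 0, -18, 0, 27/2, 0, -81/20, 0, 729/1120, …
Substitute x→r, Dx→(1/r')Dx; clear ⇒ L₀.
L = 9 + (2 + 6·x + 6·x^2 + 2·x^3)·Dx + (1 + 4·x + 6·x^2 + 4·x^3 + x^4)·Dx^2  (order 2).
h: a_k = 4, 0, -18, 36, -81/2, 18, 819/20, -1377/10, 293553/1120, …
ICs: h(0) = 4, h′(0) = 0.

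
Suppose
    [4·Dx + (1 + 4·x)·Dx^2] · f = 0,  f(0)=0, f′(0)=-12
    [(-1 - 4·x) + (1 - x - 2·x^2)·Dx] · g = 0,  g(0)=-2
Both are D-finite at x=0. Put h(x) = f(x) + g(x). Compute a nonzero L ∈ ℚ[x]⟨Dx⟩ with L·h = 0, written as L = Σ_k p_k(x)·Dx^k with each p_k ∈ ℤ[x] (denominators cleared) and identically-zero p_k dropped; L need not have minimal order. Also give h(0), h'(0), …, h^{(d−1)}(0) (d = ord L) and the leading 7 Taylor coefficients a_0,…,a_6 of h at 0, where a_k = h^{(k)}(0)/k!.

L = (-156 - 624·x - 1440·x^2 - 768·x^3 - 768·x^4)·Dx + (1 - 160·x - 1064·x^2 - 1952·x^3 - 1600·x^4 - 1280·x^5)·Dx^2 + (5 + 39·x + 66·x^2 - 80·x^3 - 240·x^4 - 384·x^5 - 256·x^6)·Dx^3  (order 3).
h: a_k = -2, -14, 18, -74, 170, -3282/5, 1962, …
ICs: h(0) = -2, h′(0) = -14, h′′(0) = 36.

f: a_k = 0, -12, 24, -64, 192, -3072/5, 2048, …
g: a_k = -2, -2, -6, -10, -22, -42, -86, …
h₀=f+g: left-lcm gives L₀, ord ≤ 3.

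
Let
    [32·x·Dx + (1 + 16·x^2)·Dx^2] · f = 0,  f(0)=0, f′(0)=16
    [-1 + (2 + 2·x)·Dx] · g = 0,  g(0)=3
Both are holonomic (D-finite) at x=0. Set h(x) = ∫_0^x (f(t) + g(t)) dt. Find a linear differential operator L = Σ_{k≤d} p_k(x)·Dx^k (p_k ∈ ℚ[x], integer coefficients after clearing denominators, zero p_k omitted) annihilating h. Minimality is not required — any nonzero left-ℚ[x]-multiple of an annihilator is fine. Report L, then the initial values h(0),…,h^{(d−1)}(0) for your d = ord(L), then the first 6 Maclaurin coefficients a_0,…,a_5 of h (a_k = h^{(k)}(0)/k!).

f: a_k = 0, 16, 0, -256/3, 0, 4096/5, …
g: a_k = 3, 3/2, -3/8, 3/16, -15/128, 21/256, …
h₀=f+g: left-lcm gives L₀, ord ≤ 3.
h=∫₀ˣh₀: take L = L₀·Dx.
L = (-64 - 160·x + 3072·x^2 + 1536·x^3)·Dx^2 + (-131 - 256·x + 5920·x^2 + 12288·x^3 + 5376·x^4)·Dx^3 + (-2 + 126·x + 192·x^2 + 2112·x^3 + 3584·x^4 + 1536·x^5)·Dx^4  (order 4).
h: a_k = 0, 3, 35/4, -1/8, -4087/192, -3/128, …
ICs: h(0) = 0, h′(0) = 3, h′′(0) = 35/2, h′′′(0) = -3/4.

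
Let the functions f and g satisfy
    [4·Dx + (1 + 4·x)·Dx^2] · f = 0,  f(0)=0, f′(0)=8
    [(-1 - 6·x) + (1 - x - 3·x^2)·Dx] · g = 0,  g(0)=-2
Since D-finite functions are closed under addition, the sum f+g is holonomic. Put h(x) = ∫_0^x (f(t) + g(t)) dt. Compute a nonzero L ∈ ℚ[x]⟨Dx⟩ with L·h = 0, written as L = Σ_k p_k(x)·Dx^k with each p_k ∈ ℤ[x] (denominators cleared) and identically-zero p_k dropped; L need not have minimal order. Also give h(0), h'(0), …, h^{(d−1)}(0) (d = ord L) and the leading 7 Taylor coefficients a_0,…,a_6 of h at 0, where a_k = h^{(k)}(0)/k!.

L = (-212 - 1072·x - 3144·x^2 - 2160·x^3 - 2592·x^4)·Dx^2 + (-5 - 248·x - 1922·x^2 - 4308·x^3 - 4464·x^4 - 4320·x^5)·Dx^3 + (6 + 53·x + 108·x^2 - 110·x^3 - 519·x^4 - 1044·x^5 - 864·x^6)·Dx^4  (order 4).
h: a_k = 0, -2, 3, -8, 43/6, -166/5, 824/15, …
ICs: h(0) = 0, h′(0) = -2, h′′(0) = 6, h′′′(0) = -48.

f: a_k = 0, 8, -16, 128/3, -128, 2048/5, -4096/3, …
g: a_k = -2, -2, -8, -14, -38, -80, -194, …
Weyl lclm of L_f,L_g ⇒ L₀ (ord ≤ 3).
∫: right-multiply L₀ by Dx.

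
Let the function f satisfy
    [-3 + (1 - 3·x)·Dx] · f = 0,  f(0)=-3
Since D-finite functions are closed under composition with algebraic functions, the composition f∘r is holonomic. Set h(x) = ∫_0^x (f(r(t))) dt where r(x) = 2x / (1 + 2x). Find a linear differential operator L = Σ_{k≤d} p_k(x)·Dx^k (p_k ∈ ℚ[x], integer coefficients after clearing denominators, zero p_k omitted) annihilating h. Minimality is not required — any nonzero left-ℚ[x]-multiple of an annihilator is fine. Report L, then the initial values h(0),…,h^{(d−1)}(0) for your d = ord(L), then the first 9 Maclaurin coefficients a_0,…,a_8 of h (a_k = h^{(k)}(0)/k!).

f: a_k = -3, -9, -27, -81, -243, -729, -2187, -6561, -19683, …
Substitute x→r, Dx→(1/r')Dx; clear ⇒ L₀.
Integrate: L := L₀·Dx.
L = 6·Dx + (-1 + 2·x + 8·x^2)·Dx^2  (order 2).
h: a_k = 0, -3, -9, -24, -72, -1152/5, -768, -18432/7, -9216, …
ICs: h(0) = 0, h′(0) = -3.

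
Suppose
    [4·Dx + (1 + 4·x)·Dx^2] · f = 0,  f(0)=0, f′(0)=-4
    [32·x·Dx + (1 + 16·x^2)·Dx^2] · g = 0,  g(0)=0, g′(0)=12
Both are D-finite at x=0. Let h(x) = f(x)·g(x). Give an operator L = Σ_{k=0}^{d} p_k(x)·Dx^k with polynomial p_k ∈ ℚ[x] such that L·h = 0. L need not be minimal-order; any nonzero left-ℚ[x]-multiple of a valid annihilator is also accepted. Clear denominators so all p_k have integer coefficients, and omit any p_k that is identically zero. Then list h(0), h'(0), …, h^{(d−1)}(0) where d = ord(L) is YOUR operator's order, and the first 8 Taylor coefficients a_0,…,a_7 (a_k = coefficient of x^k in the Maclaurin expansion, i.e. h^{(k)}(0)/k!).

L = (1536 + 11264·x + 81920·x^2 + 638976·x^3 + 1966080·x^4 + 3407872·x^5 + 4194304·x^7)·Dx + (288 + 7936·x + 78848·x^2 + 495616·x^3 + 2228224·x^4 + 6094848·x^5 + 9175040·x^6 + 3145728·x^7 + 14680064·x^8)·Dx^2 + (48 + 1024·x + 12288·x^2 + 79872·x^3 + 368640·x^4 + 1277952·x^5 + 3145728·x^6 + 4718592·x^7 + 3145728·x^8 + 8388608·x^9)·Dx^3 + (5 + 72·x + 592·x^2 + 3584·x^3 + 16896·x^4 + 61440·x^5 + 172032·x^6 + 393216·x^7 + 589824·x^8 + 524288·x^9 + 1048576·x^10)·Dx^4  (order 4).
h: a_k = 0, 0, -48, 96, 0, 256, -53248/15, 45056/5, …
ICs: h(0) = 0, h′(0) = 0, h′′(0) = -96, h′′′(0) = 576.

f: a_k = 0, -4, 8, -64/3, 64, -1024/5, 2048/3, -16384/7, …
g: a_k = 0, 12, 0, -64, 0, 3072/5, 0, -49152/7, …
Sym-product of L_f,L_g gives L₀ (≤ ord 4).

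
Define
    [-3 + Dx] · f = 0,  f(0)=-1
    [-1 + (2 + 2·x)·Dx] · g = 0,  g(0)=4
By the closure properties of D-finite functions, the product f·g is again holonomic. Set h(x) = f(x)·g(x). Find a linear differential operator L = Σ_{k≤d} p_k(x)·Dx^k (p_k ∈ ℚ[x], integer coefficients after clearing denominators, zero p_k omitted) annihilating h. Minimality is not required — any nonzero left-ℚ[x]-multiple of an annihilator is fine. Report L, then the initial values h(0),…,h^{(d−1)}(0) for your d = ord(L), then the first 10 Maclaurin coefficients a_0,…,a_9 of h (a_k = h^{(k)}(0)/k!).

L = (-7 - 6·x) + (2 + 2·x)·Dx  (order 1).
h: a_k = -4, -14, -47/2, -103/4, -667/32, -4277/320, -9063/1280, -57333/17920, -51423/40960, -251591/573440, …
ICs: h(0) = -4.

f: a_k = -1, -3, -9/2, -9/2, -27/8, -81/40, -81/80, -243/560, -729/4480, -243/4480, …
g: a_k = 4, 2, -1/2, 1/4, -5/32, 7/64, -21/256, 33/512, -429/8192, 715/16384, …
Sym-product of L_f,L_g gives L₀ (≤ ord 1).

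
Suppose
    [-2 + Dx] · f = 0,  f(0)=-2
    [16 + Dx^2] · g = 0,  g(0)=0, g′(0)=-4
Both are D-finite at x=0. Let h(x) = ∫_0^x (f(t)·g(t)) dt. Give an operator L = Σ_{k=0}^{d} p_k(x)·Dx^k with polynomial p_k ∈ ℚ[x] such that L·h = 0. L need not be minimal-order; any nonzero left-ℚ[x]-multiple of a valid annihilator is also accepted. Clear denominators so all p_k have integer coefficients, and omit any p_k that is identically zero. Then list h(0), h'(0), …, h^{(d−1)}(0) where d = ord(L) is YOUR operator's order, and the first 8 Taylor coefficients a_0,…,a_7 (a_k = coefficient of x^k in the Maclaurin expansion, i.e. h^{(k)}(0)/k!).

f: a_k = -2, -4, -4, -8/3, -4/3, -8/15, -8/45, -16/315, …
g: a_k = 0, -4, 0, 32/3, 0, -128/15, 0, 1024/315, …
h₀=f·g: eliminate ⇒ L₀, order ≤ 1·2.
Integrate: L := L₀·Dx.
L = 20·Dx - 4·Dx^2 + Dx^3  (order 3).
h: a_k = 0, 0, 4, 16/3, -4/3, -32/5, -152/45, 352/315, …
ICs: h(0) = 0, h′(0) = 0, h′′(0) = 8.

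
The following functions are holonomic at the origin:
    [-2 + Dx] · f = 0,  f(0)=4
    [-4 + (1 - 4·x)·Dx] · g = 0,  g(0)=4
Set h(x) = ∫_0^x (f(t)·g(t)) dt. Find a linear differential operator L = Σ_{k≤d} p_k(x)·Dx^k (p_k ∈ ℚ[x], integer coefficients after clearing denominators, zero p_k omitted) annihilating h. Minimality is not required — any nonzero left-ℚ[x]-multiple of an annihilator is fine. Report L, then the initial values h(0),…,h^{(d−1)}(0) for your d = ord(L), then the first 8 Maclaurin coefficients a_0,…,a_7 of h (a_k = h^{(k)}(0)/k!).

L = (6 - 8·x)·Dx + (-1 + 4·x)·Dx^2  (order 2).
h: a_k = 0, 16, 48, 416/3, 1264/3, 6752/5, 202592/45, 4862272/315, …
ICs: h(0) = 0, h′(0) = 16.

f: a_k = 4, 8, 8, 16/3, 8/3, 16/15, 16/45, 32/315, …
g: a_k = 4, 16, 64, 256, 1024, 4096, 16384, 65536, …
Sym-product of L_f,L_g gives L₀ (≤ ord 1).
∫: right-multiply L₀ by Dx.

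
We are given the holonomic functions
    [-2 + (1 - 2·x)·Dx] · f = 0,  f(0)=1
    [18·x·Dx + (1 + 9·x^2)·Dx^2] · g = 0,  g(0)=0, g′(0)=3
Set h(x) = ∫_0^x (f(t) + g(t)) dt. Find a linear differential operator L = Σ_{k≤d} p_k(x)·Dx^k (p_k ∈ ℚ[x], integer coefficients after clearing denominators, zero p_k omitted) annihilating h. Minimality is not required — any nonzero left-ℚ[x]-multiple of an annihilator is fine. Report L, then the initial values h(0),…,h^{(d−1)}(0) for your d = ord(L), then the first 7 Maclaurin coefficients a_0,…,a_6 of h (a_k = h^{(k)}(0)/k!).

L = (-36 + 288·x + 972·x^2)·Dx^2 + (21 - 36·x + 9·x^2 + 972·x^3)·Dx^3 + (-2 - 5·x - 45·x^3 + 162·x^4)·Dx^4  (order 4).
h: a_k = 0, 1, 5/2, 4/3, -1/4, 16/5, 403/30, …
ICs: h(0) = 0, h′(0) = 1, h′′(0) = 5, h′′′(0) = 8.

f: a_k = 1, 2, 4, 8, 16, 32, 64, …
g: a_k = 0, 3, 0, -9, 0, 243/5, 0, …
Weyl lclm of L_f,L_g ⇒ L₀ (ord ≤ 3).
h=∫h₀ ⇒ L = L₀·Dx.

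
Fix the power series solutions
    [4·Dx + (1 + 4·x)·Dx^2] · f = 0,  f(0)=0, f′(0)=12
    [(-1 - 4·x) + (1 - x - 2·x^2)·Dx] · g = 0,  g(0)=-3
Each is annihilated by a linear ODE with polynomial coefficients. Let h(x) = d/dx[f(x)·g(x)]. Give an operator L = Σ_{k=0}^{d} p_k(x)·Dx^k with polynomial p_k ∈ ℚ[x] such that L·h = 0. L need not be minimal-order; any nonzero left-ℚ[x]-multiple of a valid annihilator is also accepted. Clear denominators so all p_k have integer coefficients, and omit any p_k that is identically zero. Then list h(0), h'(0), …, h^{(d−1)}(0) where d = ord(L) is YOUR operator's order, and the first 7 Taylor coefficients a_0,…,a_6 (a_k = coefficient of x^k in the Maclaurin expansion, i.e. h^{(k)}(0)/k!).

L = (36 + 144·x + 288·x^2) + (-1 + 24·x + 168·x^2 + 224·x^3)·Dx + (-1 - 7·x - 6·x^2 + 32·x^3 + 32·x^4)·Dx^2  (order 2).
h: a_k = -36, 72, -684, 1680, -9396, 153144/5, -690156/5, …
ICs: h(0) = -36, h′(0) = 72.

f: a_k = 0, 12, -24, 64, -192, 3072/5, -2048, …
g: a_k = -3, -3, -9, -15, -33, -63, -129, …
L₀ := L_f ⊗_s L_g (sym. prod.), ord ≤ 2.
Derive L from L₀ (diff closure).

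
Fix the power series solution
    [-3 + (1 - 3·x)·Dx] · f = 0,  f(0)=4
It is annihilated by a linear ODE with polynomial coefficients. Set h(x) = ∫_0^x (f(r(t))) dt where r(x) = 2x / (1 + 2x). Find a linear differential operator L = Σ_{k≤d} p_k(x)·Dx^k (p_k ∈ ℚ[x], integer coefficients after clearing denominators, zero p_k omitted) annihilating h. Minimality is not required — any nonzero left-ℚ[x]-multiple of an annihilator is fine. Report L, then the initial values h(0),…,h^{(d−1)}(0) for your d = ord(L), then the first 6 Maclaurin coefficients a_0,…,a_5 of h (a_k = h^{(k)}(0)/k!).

L = 6·Dx + (-1 + 2·x + 8·x^2)·Dx^2  (order 2).
h: a_k = 0, 4, 12, 32, 96, 1536/5, …
ICs: h(0) = 0, h′(0) = 4.

f: a_k = 4, 12, 36, 108, 324, 972, …
f∘r: x↦r, Dx↦Dx/r' in L_f ⇒ L₀.
h=∫h₀ ⇒ L = L₀·Dx.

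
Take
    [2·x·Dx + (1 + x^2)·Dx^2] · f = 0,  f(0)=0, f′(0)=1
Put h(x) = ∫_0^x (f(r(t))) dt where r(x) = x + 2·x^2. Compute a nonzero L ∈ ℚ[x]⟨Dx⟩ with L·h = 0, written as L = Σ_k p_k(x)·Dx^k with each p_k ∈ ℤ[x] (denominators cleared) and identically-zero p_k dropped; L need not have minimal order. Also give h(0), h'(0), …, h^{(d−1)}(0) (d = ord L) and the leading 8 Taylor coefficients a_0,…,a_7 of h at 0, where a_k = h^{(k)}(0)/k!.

L = (-4 + 2·x + 16·x^2 + 48·x^3 + 48·x^4)·Dx^2 + (1 + 4·x + x^2 + 8·x^3 + 20·x^4 + 16·x^5)·Dx^3  (order 3).
h: a_k = 0, 0, 1/2, 2/3, -1/12, -2/5, -19/30, -2/21, …
ICs: h(0) = 0, h′(0) = 0, h′′(0) = 1.

f: a_k = 0, 1, 0, -1/3, 0, 1/5, 0, -1/7, …
L₀ from L_f via x↦r, Dx↦r'^{-1}Dx.
h=∫h₀ ⇒ L = L₀·Dx.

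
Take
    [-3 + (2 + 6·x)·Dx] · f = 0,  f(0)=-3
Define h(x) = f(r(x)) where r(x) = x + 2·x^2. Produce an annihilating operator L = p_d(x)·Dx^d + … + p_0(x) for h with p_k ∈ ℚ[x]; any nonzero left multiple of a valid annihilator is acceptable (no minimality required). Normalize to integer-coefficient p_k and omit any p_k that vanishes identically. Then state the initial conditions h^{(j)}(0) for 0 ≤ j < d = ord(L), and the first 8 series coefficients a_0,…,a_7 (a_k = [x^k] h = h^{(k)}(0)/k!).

L = (-3 - 12·x) + (2 + 6·x + 12·x^2)·Dx  (order 1).
h: a_k = -3, -9/2, -45/8, 135/16, -945/128, -1215/256, 33615/1024, -125145/2048, …
ICs: h(0) = -3.

f: a_k = -3, -9/2, 27/8, -81/16, 1215/128, -5103/256, 45927/1024, -216513/2048, …
h₀=f(r): pull back L_f along r ⇒ L₀.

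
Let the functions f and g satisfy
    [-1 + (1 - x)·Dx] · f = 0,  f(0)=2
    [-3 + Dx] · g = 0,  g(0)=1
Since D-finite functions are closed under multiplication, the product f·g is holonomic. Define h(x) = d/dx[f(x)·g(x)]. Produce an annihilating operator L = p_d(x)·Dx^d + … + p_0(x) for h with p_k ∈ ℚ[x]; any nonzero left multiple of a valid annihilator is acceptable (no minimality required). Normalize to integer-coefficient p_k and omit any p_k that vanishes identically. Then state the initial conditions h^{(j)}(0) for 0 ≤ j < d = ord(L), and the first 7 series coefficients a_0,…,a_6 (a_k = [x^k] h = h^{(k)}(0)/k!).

L = (17 - 24·x + 9·x^2) + (-4 + 7·x - 3·x^2)·Dx  (order 1).
h: a_k = 8, 34, 78, 131, 184, 4659/20, 5557/20, …
ICs: h(0) = 8.

f: a_k = 2, 2, 2, 2, 2, 2, 2, …
g: a_k = 1, 3, 9/2, 9/2, 27/8, 81/40, 81/80, …
L₀ := L_f ⊗_s L_g (sym. prod.), ord ≤ 1.
Derive L from L₀ (diff closure).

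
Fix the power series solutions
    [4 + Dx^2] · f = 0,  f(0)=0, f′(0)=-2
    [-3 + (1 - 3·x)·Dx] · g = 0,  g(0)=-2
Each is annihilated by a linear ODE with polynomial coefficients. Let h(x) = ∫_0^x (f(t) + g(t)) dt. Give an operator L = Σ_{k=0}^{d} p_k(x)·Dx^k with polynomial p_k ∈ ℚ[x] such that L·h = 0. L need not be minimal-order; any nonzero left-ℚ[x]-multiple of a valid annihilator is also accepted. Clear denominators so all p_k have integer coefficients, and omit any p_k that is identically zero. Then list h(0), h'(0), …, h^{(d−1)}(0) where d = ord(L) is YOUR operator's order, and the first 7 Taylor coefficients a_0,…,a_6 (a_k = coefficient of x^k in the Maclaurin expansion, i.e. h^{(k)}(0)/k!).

f: a_k = 0, -2, 0, 4/3, 0, -4/15, 0, …
g: a_k = -2, -6, -18, -54, -162, -486, -1458, …
h₀=f+g: left-lcm gives L₀, ord ≤ 3.
h=∫h₀ ⇒ L = L₀·Dx.
L = (-348 + 144·x - 216·x^2)·Dx + (44 - 180·x + 216·x^2 - 216·x^3)·Dx^2 + (-87 + 36·x - 54·x^2)·Dx^3 + (11 - 45·x + 54·x^2 - 54·x^3)·Dx^4  (order 4).
h: a_k = 0, -2, -4, -6, -79/6, -162/5, -3647/45, …
ICs: h(0) = 0, h′(0) = -2, h′′(0) = -8, h′′′(0) = -36.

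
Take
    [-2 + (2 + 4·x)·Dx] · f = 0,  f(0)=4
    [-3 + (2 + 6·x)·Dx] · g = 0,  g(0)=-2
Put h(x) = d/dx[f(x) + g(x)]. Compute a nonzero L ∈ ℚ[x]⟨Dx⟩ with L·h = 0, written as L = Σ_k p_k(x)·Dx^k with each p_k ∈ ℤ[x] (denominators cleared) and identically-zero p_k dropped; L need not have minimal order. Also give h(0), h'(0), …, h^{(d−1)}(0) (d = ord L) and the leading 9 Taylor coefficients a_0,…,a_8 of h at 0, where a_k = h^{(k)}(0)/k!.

L = -9 + (-15 - 36·x)·Dx + (-2 - 10·x - 12·x^2)·Dx^2  (order 2).
h: a_k = 1, 1/2, -33/8, 245/16, -6265/128, 37863/256, -446061/1024, 2595021/2048, -120070665/32768, …
ICs: h(0) = 1, h′(0) = 1/2.

f: a_k = 4, 4, -2, 2, -5/2, 7/2, -21/4, 33/4, -429/32, …
g: a_k = -2, -3, 9/4, -27/8, 405/64, -1701/128, 15309/512, -72171/1024, 2814669/16384, …
h₀=f+g: left-lcm gives L₀, ord ≤ 2.
h=h₀': d/dx-closure on L₀ ⇒ L.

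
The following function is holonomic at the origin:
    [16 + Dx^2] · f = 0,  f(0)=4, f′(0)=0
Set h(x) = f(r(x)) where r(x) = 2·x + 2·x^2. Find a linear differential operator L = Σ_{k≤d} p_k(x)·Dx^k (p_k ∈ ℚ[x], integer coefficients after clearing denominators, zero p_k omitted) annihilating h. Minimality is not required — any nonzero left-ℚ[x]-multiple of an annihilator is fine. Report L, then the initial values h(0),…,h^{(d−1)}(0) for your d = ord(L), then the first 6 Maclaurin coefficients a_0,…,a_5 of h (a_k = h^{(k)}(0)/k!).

L = (64 + 384·x + 768·x^2 + 512·x^3) - 2·Dx + (1 + 2·x)·Dx^2  (order 2).
h: a_k = 4, 0, -128, -256, 1664/3, 8192/3, …
ICs: h(0) = 4, h′(0) = 0.

f: a_k = 4, 0, -32, 0, 128/3, 0, …
L₀ from L_f via x↦r, Dx↦r'^{-1}Dx.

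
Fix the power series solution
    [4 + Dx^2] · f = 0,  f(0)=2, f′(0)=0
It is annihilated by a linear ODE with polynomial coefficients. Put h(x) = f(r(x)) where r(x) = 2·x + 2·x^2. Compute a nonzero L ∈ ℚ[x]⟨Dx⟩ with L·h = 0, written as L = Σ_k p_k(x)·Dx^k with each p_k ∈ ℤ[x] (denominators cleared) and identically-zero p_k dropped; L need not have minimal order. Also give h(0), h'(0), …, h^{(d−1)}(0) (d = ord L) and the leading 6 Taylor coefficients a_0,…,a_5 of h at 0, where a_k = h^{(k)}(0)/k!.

L = (16 + 96·x + 192·x^2 + 128·x^3) - 2·Dx + (1 + 2·x)·Dx^2  (order 2).
h: a_k = 2, 0, -16, -32, 16/3, 256/3, …
ICs: h(0) = 2, h′(0) = 0.

f: a_k = 2, 0, -4, 0, 4/3, 0, …
h₀=f(r): pull back L_f along r ⇒ L₀.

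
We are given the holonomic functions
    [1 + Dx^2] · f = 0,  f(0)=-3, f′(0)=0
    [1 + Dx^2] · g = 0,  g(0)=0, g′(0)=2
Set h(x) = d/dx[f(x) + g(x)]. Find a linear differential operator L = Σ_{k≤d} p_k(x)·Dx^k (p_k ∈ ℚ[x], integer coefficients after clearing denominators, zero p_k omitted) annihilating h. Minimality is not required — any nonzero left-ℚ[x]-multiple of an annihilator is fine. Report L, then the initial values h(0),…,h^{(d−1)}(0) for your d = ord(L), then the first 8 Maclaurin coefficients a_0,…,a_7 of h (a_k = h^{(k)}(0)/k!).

f: a_k = -3, 0, 3/2, 0, -1/8, 0, 1/240, 0, …
g: a_k = 0, 2, 0, -1/3, 0, 1/60, 0, -1/2520, …
f+g: L₀ = lclm(L_f,L_g), ord ≤ 2+2.
h₀' ⇒ L via d/dx closure of L₀.
L = 1 + Dx^2  (order 2).
h: a_k = 2, 3, -1, -1/2, 1/12, 1/40, -1/360, -1/1680, …
ICs: h(0) = 2, h′(0) = 3.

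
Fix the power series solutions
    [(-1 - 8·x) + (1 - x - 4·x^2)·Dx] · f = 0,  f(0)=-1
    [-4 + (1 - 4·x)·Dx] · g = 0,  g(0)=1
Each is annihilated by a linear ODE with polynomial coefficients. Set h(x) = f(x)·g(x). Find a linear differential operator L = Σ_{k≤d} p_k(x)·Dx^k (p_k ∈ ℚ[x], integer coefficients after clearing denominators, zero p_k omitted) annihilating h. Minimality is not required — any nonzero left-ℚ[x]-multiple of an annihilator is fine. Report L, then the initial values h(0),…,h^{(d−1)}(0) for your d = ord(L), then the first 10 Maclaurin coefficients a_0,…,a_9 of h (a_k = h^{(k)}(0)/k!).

f: a_k = -1, -1, -5, -9, -29, -65, -181, -441, -1165, -2929, …
g: a_k = 1, 4, 16, 64, 256, 1024, 4096, 16384, 65536, 262144, …
f·g: L₀ = L_f ⊗_s L_g, ord ≤ 1·1.
L = (-5 + 48·x^2) + (1 - 5·x + 16·x^3)·Dx  (order 1).
h: a_k = -1, -5, -25, -109, -465, -1925, -7881, -31965, -129025, -519029, …
ICs: h(0) = -1.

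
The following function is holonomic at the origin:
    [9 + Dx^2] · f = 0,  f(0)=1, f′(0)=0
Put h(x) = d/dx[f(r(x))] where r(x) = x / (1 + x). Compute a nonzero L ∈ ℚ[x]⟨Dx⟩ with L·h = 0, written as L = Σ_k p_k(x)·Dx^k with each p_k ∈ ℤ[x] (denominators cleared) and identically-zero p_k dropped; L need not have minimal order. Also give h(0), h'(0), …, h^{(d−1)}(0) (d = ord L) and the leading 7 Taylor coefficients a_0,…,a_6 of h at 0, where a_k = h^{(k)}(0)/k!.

f: a_k = 1, 0, -9/2, 0, 27/8, 0, -81/80, …
Change of var in L_f (x↦r) gives L₀.
h₀' ⇒ L via d/dx closure of L₀.
L = (15 + 12·x + 6·x^2) + (6 + 18·x + 18·x^2 + 6·x^3)·Dx + (1 + 4·x + 6·x^2 + 4·x^3 + x^4)·Dx^2  (order 2).
h: a_k = 0, -9, 27, -81/2, 45/2, 2457/40, -9639/40, …
ICs: h(0) = 0, h′(0) = -9.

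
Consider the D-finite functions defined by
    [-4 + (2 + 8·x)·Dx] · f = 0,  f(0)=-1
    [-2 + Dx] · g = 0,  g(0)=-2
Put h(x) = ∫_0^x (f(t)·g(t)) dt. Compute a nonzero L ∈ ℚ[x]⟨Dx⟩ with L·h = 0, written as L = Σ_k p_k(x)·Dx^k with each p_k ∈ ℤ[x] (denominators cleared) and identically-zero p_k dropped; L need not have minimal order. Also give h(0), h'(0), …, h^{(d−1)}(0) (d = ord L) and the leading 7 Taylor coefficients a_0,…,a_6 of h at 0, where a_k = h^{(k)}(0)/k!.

f: a_k = -1, -2, 2, -4, 10, -28, 84, …
g: a_k = -2, -4, -4, -8/3, -4/3, -8/15, -8/45, …
Sym-product of L_f,L_g gives L₀ (≤ ord 1).
Integrate: L := L₀·Dx.
L = (-4 - 8·x)·Dx + (1 + 4·x)·Dx^2  (order 2).
h: a_k = 0, 2, 4, 8/3, 8/3, -16/15, 224/45, …
ICs: h(0) = 0, h′(0) = 2.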